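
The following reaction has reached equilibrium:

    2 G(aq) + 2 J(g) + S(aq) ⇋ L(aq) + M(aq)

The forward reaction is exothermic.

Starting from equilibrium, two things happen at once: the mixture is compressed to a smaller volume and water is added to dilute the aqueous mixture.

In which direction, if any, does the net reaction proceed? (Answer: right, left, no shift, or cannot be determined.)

cannot be determined

Gas moles: reactants 2, products 0 (Δn_gas = -2). Compression shifts the system toward the side with fewer moles of gas — to the right.
Dilution lowers every aqueous concentration by the same factor. Δn_aq = 2 − 3 = -1, so the system shifts toward the side with more dissolved moles — to the left.
The individual effects push in opposite directions; without quantitative information the net direction cannot be determined.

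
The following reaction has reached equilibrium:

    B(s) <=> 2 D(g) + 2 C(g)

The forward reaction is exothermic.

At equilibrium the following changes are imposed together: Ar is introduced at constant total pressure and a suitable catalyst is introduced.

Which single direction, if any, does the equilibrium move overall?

right

Adding inert gas at constant total pressure expands the volume and lowers every reacting partial pressure. With Δn_gas = 4 − 0 = +4, Q moves away from K toward the side with fewer gas moles, so the system shifts toward the side with more gas moles — to the right.
A catalyst speeds both forward and reverse rates equally; it changes neither Q nor K — no shift from this change.
Only the nonzero effect(s) matter; the net shift is to the right.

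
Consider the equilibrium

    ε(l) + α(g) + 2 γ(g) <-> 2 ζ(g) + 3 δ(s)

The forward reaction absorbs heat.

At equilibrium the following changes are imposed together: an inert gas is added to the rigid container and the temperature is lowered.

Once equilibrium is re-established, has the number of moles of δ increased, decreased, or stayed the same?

At constant volume, adding an inert gas leaves every reacting species' partial pressure unchanged, so Q is unchanged — no shift from this change.
The forward reaction is endothermic. Lowering T favours the exothermic direction — shift to the left.
The net shift is to the left. δ is a product, so its amount decreases.

decreases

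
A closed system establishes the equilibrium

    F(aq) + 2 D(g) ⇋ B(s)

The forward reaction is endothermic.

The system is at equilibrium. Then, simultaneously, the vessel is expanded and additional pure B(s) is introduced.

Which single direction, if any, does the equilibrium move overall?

left

Gas moles: reactants 2, products 0 (Δn_gas = -2). Expansion shifts the system toward the side with more moles of gas — to the left.
B is a pure solid; its activity is 1 regardless of amount, so Q is unaffected — no shift from this change.
Only the nonzero effect(s) matter; the net shift is to the left.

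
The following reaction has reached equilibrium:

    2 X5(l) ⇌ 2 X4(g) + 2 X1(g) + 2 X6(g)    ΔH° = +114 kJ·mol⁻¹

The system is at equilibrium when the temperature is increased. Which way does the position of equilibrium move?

right

The forward reaction is endothermic. Raising T favours the endothermic direction — shift to the right.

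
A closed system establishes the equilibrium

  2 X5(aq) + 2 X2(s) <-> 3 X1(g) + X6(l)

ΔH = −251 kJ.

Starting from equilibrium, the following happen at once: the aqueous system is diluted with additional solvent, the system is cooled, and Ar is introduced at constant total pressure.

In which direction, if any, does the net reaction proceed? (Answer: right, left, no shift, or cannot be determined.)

Dilution lowers every aqueous concentration by the same factor. Δn_aq = 0 − 2 = -2, so the system shifts toward the side with more dissolved moles — to the left.
The forward reaction is exothermic. Lowering T favours the exothermic direction — shift to the right.
Adding inert gas at constant total pressure expands the volume and lowers every reacting partial pressure. With Δn_gas = 3 − 0 = +3, Q moves away from K toward the side with fewer gas moles, so the system shifts toward the side with more gas moles — to the right.
The individual effects push in opposite directions; without quantitative information the net direction cannot be determined.

cannot be determined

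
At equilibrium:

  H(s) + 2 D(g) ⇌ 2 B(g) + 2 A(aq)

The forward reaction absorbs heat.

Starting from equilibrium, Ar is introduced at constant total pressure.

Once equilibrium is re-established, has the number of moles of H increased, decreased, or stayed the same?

unchanged

Adding inert gas at constant total pressure expands the volume, scaling every reacting partial pressure by the same factor. Δn_gas = 2 − 2 = 0, so Q is unchanged — no shift.
No net shift occurs, so the amount of H is unchanged.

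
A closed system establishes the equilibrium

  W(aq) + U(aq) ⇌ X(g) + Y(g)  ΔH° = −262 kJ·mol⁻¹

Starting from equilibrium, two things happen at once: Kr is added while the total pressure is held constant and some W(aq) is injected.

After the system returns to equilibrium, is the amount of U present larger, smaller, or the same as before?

Adding inert gas at constant total pressure expands the volume and lowers every reacting partial pressure. With Δn_gas = 2 − 0 = +2, Q moves away from K toward the side with fewer gas moles, so the system shifts toward the side with more gas moles — to the right.
Adding W (aq), a reactant, drives the reaction to the right.
The net shift is to the right. U is a reactant, so its amount decreases.

decreases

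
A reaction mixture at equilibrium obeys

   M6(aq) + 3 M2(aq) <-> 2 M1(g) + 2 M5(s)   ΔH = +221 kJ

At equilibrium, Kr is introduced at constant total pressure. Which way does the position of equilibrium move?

Adding inert gas at constant total pressure expands the volume and lowers every reacting partial pressure. With Δn_gas = 2 − 0 = +2, Q moves away from K toward the side with fewer gas moles, so the system shifts toward the side with more gas moles — to the right.

right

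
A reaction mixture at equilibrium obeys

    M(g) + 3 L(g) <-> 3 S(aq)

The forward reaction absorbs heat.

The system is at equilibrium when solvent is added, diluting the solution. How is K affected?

The equilibrium constant depends only on temperature. This perturbation may move the position of equilibrium, but since T is unchanged, K itself is unchanged.

unchanged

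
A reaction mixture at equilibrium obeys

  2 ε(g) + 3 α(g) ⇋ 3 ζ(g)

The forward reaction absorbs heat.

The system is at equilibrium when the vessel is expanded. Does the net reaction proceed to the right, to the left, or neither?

Gas moles: reactants 5, products 3 (Δn_gas = -2). Expansion shifts the system toward the side with more moles of gas — to the left.

left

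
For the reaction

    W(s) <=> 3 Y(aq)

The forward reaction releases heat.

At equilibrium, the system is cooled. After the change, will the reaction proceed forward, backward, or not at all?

right

The forward reaction is exothermic. Lowering T favours the exothermic direction — shift to the right.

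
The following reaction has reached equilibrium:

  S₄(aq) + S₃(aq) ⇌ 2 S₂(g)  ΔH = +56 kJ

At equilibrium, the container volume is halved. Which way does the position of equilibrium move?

left

Gas moles: reactants 0, products 2 (Δn_gas = +2). Compression shifts the system toward the side with fewer moles of gas — to the left.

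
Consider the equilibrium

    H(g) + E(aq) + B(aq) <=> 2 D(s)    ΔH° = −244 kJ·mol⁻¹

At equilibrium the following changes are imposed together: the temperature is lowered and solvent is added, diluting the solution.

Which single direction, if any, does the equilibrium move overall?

The forward reaction is exothermic. Lowering T favours the exothermic direction — shift to the right.
Dilution lowers every aqueous concentration by the same factor. Δn_aq = 0 − 2 = -2, so the system shifts toward the side with more dissolved moles — to the left.
The individual effects push in opposite directions; without quantitative information the net direction cannot be determined.

cannot be determined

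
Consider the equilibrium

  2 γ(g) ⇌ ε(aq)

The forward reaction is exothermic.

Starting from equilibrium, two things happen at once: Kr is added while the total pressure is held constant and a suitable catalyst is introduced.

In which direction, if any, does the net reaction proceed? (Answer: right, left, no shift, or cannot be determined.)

Adding inert gas at constant total pressure expands the volume and lowers every reacting partial pressure. With Δn_gas = 0 − 2 = -2, Q moves away from K toward the side with fewer gas moles, so the system shifts toward the side with more gas moles — to the left.
A catalyst speeds both forward and reverse rates equally; it changes neither Q nor K — no shift from this change.
Only the nonzero effect(s) matter; the net shift is to the left.

left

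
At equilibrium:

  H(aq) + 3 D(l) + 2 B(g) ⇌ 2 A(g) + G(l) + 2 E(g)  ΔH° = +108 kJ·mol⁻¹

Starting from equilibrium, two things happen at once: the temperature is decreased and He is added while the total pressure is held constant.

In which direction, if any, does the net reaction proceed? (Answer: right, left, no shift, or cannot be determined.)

cannot be determined

The forward reaction is endothermic. Lowering T favours the exothermic direction — shift to the left.
Adding inert gas at constant total pressure expands the volume and lowers every reacting partial pressure. With Δn_gas = 4 − 2 = +2, Q moves away from K toward the side with fewer gas moles, so the system shifts toward the side with more gas moles — to the right.
The individual effects push in opposite directions; without quantitative information the net direction cannot be determined.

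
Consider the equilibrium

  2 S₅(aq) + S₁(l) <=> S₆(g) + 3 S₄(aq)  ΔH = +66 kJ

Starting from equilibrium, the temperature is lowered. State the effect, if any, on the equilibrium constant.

K depends on temperature via the van 't Hoff relation. The forward reaction is endothermic, so lowering T decreases K.

decreases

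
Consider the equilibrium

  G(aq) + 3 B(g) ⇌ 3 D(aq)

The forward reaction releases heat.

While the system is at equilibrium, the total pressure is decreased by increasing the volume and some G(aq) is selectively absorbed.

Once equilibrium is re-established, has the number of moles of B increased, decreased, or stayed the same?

Gas moles: reactants 3, products 0 (Δn_gas = -3). Expansion shifts the system toward the side with more moles of gas — to the left.
Removing G (aq), a reactant, drives the reaction to the left.
The net shift is to the left. B is a reactant, so its amount increases.

increases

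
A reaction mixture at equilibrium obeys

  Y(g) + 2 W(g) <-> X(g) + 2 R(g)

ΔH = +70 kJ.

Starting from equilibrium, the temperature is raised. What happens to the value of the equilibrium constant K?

increases

K depends on temperature via the van 't Hoff relation. The forward reaction is endothermic, so raising T increases K.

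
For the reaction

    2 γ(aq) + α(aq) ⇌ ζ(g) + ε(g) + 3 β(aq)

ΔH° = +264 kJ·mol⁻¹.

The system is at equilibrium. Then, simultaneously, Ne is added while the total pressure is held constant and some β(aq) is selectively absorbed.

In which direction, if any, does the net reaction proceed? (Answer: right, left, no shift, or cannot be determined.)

right

Adding inert gas at constant total pressure expands the volume and lowers every reacting partial pressure. With Δn_gas = 2 − 0 = +2, Q moves away from K toward the side with fewer gas moles, so the system shifts toward the side with more gas moles — to the right.
Removing β (aq), a product, drives the reaction to the right.
All effects act in the same direction — net shift to the right.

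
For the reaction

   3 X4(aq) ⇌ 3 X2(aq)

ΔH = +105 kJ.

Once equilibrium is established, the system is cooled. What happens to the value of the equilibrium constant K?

K depends on temperature via the van 't Hoff relation. The forward reaction is endothermic, so lowering T decreases K.

decreases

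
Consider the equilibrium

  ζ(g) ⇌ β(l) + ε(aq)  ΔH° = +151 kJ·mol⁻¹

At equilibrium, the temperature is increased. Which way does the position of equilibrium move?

The forward reaction is endothermic. Raising T favours the endothermic direction — shift to the right.

right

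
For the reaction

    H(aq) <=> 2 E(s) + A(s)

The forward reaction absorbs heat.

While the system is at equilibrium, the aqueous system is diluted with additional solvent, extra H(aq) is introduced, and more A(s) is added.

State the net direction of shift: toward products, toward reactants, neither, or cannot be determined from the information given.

Dilution lowers every aqueous concentration by the same factor. Δn_aq = 0 − 1 = -1, so the system shifts toward the side with more dissolved moles — to the left.
Adding H (aq), a reactant, drives the reaction to the right.
A is a pure solid; its activity is 1 regardless of amount, so Q is unaffected — no shift from this change.
The individual effects push in opposite directions; without quantitative information the net direction cannot be determined.

cannot be determined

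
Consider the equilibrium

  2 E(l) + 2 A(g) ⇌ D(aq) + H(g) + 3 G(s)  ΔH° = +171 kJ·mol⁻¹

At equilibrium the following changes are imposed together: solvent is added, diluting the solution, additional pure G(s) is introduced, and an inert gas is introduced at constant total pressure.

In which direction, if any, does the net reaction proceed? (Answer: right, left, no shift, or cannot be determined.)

Dilution lowers every aqueous concentration by the same factor. Δn_aq = 1 − 0 = +1, so the system shifts toward the side with more dissolved moles — to the right.
G is a pure solid; its activity is 1 regardless of amount, so Q is unaffected — no shift from this change.
Adding inert gas at constant total pressure expands the volume and lowers every reacting partial pressure. With Δn_gas = 1 − 2 = -1, Q moves away from K toward the side with fewer gas moles, so the system shifts toward the side with more gas moles — to the left.
The individual effects push in opposite directions; without quantitative information the net direction cannot be determined.

cannot be determined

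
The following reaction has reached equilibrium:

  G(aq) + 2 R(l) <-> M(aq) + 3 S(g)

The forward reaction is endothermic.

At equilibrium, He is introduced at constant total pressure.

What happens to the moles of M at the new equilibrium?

increases

Adding inert gas at constant total pressure expands the volume and lowers every reacting partial pressure. With Δn_gas = 3 − 0 = +3, Q moves away from K toward the side with fewer gas moles, so the system shifts toward the side with more gas moles — to the right.
The net shift is to the right. M is a product, so its amount increases.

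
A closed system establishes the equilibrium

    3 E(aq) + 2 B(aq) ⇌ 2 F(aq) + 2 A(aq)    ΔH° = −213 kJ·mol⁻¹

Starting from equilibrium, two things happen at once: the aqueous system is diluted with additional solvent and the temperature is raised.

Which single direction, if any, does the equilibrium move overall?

Dilution lowers every aqueous concentration by the same factor. Δn_aq = 4 − 5 = -1, so the system shifts toward the side with more dissolved moles — to the left.
The forward reaction is exothermic. Raising T favours the endothermic direction — shift to the left.
All effects act in the same direction — net shift to the left.

left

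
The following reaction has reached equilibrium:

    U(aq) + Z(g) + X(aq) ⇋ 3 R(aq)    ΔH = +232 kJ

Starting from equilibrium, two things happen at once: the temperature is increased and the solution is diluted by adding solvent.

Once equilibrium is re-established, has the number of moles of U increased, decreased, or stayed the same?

The forward reaction is endothermic. Raising T favours the endothermic direction — shift to the right.
Dilution lowers every aqueous concentration by the same factor. Δn_aq = 3 − 2 = +1, so the system shifts toward the side with more dissolved moles — to the right.
The net shift is to the right. U is a reactant, so its amount decreases.

decreases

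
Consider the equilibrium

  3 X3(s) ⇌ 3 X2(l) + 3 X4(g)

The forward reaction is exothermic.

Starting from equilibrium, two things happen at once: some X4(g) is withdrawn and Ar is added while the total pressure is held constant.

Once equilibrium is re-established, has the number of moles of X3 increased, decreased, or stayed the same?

decreases

Removing X4 (g), a product, drives the reaction to the right.
Adding inert gas at constant total pressure expands the volume and lowers every reacting partial pressure. With Δn_gas = 3 − 0 = +3, Q moves away from K toward the side with fewer gas moles, so the system shifts toward the side with more gas moles — to the right.
The net shift is to the right. X3 is a reactant, so its amount decreases.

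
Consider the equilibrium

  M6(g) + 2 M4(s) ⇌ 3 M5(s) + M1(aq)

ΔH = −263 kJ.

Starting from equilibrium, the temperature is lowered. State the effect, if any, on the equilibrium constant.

increases

K depends on temperature via the van 't Hoff relation. The forward reaction is exothermic, so lowering T increases K.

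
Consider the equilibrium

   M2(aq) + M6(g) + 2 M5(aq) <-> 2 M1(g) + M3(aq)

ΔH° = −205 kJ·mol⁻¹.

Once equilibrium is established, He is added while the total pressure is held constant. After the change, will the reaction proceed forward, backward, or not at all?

Adding inert gas at constant total pressure expands the volume and lowers every reacting partial pressure. With Δn_gas = 2 − 1 = +1, Q moves away from K toward the side with fewer gas moles, so the system shifts toward the side with more gas moles — to the right.

right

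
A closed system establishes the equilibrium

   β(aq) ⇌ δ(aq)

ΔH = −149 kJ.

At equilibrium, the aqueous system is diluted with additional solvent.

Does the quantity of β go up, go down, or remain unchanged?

unchanged

Dilution scales every aqueous concentration by the same factor. Δn_aq = 1 − 1 = 0, so Q is unchanged — no shift.
No net shift occurs, so the amount of β is unchanged.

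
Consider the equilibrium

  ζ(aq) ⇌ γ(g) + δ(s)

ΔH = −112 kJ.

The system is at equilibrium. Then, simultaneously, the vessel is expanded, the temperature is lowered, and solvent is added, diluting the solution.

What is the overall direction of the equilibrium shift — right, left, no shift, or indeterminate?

Gas moles: reactants 0, products 1 (Δn_gas = +1). Expansion shifts the system toward the side with more moles of gas — to the right.
The forward reaction is exothermic. Lowering T favours the exothermic direction — shift to the right.
Dilution lowers every aqueous concentration by the same factor. Δn_aq = 0 − 1 = -1, so the system shifts toward the side with more dissolved moles — to the left.
The individual effects push in opposite directions; without quantitative information the net direction cannot be determined.

cannot be determined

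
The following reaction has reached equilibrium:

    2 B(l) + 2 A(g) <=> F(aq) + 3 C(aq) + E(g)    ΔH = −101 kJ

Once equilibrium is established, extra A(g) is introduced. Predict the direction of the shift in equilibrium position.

Adding A (g), a reactant, drives the reaction to the right.

right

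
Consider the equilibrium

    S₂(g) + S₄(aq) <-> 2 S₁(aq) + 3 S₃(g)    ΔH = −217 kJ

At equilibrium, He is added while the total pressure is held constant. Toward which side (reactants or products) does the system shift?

Adding inert gas at constant total pressure expands the volume and lowers every reacting partial pressure. With Δn_gas = 3 − 1 = +2, Q moves away from K toward the side with fewer gas moles, so the system shifts toward the side with more gas moles — to the right.

right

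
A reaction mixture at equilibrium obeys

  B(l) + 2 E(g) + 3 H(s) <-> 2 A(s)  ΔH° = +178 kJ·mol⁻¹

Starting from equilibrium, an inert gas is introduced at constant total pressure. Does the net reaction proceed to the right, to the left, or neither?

left

Adding inert gas at constant total pressure expands the volume and lowers every reacting partial pressure. With Δn_gas = 0 − 2 = -2, Q moves away from K toward the side with fewer gas moles, so the system shifts toward the side with more gas moles — to the left.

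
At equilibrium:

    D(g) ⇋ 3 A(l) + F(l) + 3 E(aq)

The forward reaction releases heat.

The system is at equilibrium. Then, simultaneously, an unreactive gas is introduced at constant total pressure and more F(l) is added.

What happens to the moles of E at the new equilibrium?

decreases

Adding inert gas at constant total pressure expands the volume and lowers every reacting partial pressure. With Δn_gas = 0 − 1 = -1, Q moves away from K toward the side with fewer gas moles, so the system shifts toward the side with more gas moles — to the left.
F is a pure liquid; its activity is 1 regardless of amount, so Q is unaffected — no shift from this change.
The net shift is to the left. E is a product, so its amount decreases.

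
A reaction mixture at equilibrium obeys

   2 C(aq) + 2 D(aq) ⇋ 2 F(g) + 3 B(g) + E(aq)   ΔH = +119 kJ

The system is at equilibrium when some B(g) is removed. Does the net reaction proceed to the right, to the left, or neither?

Removing B (g), a product, drives the reaction to the right.

right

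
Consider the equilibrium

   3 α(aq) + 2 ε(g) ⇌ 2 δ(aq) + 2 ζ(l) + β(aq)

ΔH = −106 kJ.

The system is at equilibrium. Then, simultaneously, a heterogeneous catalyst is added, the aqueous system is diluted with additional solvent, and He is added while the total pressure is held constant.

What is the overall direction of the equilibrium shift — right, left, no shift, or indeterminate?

A catalyst speeds both forward and reverse rates equally; it changes neither Q nor K — no shift from this change.
Dilution scales every aqueous concentration by the same factor. Δn_aq = 3 − 3 = 0, so Q is unchanged — no shift.
Adding inert gas at constant total pressure expands the volume and lowers every reacting partial pressure. With Δn_gas = 0 − 2 = -2, Q moves away from K toward the side with fewer gas moles, so the system shifts toward the side with more gas moles — to the left.
Only the nonzero effect(s) matter; the net shift is to the left.

left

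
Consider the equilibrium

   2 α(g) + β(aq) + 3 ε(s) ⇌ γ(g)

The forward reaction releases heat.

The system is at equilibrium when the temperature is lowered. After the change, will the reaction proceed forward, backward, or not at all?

The forward reaction is exothermic. Lowering T favours the exothermic direction — shift to the right.

right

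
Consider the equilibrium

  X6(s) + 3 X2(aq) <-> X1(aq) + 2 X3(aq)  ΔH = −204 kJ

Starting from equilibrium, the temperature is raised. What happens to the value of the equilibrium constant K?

K depends on temperature via the van 't Hoff relation. The forward reaction is exothermic, so raising T decreases K.

decreases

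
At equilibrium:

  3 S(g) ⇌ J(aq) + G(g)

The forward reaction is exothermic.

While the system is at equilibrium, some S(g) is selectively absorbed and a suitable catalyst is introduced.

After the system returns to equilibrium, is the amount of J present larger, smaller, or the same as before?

decreases

Removing S (g), a reactant, drives the reaction to the left.
A catalyst speeds both forward and reverse rates equally; it changes neither Q nor K — no shift from this change.
The net shift is to the left. J is a product, so its amount decreases.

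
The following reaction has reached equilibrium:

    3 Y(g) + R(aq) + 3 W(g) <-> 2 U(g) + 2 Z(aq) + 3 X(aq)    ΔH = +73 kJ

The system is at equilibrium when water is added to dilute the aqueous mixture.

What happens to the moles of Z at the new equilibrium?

increases

Dilution lowers every aqueous concentration by the same factor. Δn_aq = 5 − 1 = +4, so the system shifts toward the side with more dissolved moles — to the right.
The net shift is to the right. Z is a product, so its amount increases.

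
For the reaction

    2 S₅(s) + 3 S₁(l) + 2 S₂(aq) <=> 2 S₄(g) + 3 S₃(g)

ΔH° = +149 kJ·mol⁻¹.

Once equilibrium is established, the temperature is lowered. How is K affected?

K depends on temperature via the van 't Hoff relation. The forward reaction is endothermic, so lowering T decreases K.

decreases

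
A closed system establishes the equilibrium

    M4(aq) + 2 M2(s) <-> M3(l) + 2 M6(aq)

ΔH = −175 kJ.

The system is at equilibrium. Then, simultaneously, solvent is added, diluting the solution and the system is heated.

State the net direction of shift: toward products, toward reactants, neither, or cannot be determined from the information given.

Dilution lowers every aqueous concentration by the same factor. Δn_aq = 2 − 1 = +1, so the system shifts toward the side with more dissolved moles — to the right.
The forward reaction is exothermic. Raising T favours the endothermic direction — shift to the left.
The individual effects push in opposite directions; without quantitative information the net direction cannot be determined.

cannot be determined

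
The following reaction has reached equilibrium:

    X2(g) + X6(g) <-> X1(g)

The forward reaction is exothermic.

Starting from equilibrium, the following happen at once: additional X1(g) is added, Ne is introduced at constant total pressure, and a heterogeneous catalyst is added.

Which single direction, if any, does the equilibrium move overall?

left

Adding X1 (g), a product, drives the reaction to the left.
Adding inert gas at constant total pressure expands the volume and lowers every reacting partial pressure. With Δn_gas = 1 − 2 = -1, Q moves away from K toward the side with fewer gas moles, so the system shifts toward the side with more gas moles — to the left.
A catalyst speeds both forward and reverse rates equally; it changes neither Q nor K — no shift from this change.
Only the nonzero effect(s) matter; the net shift is to the left.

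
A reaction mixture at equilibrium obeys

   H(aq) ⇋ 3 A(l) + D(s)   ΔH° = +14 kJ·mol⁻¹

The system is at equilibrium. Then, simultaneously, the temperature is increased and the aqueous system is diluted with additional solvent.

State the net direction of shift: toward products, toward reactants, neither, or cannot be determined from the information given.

cannot be determined

The forward reaction is endothermic. Raising T favours the endothermic direction — shift to the right.
Dilution lowers every aqueous concentration by the same factor. Δn_aq = 0 − 1 = -1, so the system shifts toward the side with more dissolved moles — to the left.
The individual effects push in opposite directions; without quantitative information the net direction cannot be determined.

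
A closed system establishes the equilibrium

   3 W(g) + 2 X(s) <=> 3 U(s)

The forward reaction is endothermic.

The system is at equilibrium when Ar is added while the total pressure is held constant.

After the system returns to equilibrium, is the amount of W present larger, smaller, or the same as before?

Adding inert gas at constant total pressure expands the volume and lowers every reacting partial pressure. With Δn_gas = 0 − 3 = -3, Q moves away from K toward the side with fewer gas moles, so the system shifts toward the side with more gas moles — to the left.
The net shift is to the left. W is a reactant, so its amount increases.

increases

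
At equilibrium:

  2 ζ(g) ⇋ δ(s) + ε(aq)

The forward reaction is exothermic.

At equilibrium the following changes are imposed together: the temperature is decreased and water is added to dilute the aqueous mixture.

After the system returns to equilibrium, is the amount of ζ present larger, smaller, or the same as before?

The forward reaction is exothermic. Lowering T favours the exothermic direction — shift to the right.
Dilution lowers every aqueous concentration by the same factor. Δn_aq = 1 − 0 = +1, so the system shifts toward the side with more dissolved moles — to the right.
The net shift is to the right. ζ is a reactant, so its amount decreases.

decreases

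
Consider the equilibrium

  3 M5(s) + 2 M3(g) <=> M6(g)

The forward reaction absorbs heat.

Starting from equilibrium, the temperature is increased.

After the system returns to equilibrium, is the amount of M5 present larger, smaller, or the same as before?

The forward reaction is endothermic. Raising T favours the endothermic direction — shift to the right.
The net shift is to the right. M5 is a reactant, so its amount decreases.

decreases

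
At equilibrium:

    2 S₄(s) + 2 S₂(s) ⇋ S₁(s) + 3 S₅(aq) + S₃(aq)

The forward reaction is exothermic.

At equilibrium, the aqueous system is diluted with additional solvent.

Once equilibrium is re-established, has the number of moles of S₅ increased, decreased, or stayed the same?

increases

Dilution lowers every aqueous concentration by the same factor. Δn_aq = 4 − 0 = +4, so the system shifts toward the side with more dissolved moles — to the right.
The net shift is to the right. S₅ is a product, so its amount increases.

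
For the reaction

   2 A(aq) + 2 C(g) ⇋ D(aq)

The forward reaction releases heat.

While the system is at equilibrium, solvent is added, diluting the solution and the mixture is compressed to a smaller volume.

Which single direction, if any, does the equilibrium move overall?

Dilution lowers every aqueous concentration by the same factor. Δn_aq = 1 − 2 = -1, so the system shifts toward the side with more dissolved moles — to the left.
Gas moles: reactants 2, products 0 (Δn_gas = -2). Compression shifts the system toward the side with fewer moles of gas — to the right.
The individual effects push in opposite directions; without quantitative information the net direction cannot be determined.

cannot be determined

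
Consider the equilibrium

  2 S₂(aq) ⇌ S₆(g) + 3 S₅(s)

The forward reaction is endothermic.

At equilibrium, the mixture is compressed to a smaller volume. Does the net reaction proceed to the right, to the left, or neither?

left

Gas moles: reactants 0, products 1 (Δn_gas = +1). Compression shifts the system toward the side with fewer moles of gas — to the left.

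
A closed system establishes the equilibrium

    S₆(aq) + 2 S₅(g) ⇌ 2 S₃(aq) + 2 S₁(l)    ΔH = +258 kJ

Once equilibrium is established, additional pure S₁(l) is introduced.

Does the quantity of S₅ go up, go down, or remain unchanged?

S₁ is a pure liquid; its activity is 1 regardless of amount, so Q is unaffected — no shift from this change.
No net shift occurs, so the amount of S₅ is unchanged.

unchanged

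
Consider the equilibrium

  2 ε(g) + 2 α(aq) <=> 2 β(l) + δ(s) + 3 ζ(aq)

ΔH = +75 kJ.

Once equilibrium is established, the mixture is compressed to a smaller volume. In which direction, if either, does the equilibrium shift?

Gas moles: reactants 2, products 0 (Δn_gas = -2). Compression shifts the system toward the side with fewer moles of gas — to the right.

right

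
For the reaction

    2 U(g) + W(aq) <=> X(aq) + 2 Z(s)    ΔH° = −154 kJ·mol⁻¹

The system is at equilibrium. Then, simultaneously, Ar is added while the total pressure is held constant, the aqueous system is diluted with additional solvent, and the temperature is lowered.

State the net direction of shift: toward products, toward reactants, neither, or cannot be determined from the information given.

Adding inert gas at constant total pressure expands the volume and lowers every reacting partial pressure. With Δn_gas = 0 − 2 = -2, Q moves away from K toward the side with fewer gas moles, so the system shifts toward the side with more gas moles — to the left.
Dilution scales every aqueous concentration by the same factor. Δn_aq = 1 − 1 = 0, so Q is unchanged — no shift.
The forward reaction is exothermic. Lowering T favours the exothermic direction — shift to the right.
The individual effects push in opposite directions; without quantitative information the net direction cannot be determined.

cannot be determined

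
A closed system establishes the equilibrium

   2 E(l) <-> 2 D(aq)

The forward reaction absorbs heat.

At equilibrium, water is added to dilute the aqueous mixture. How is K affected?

unchanged

The equilibrium constant depends only on temperature. This perturbation may move the position of equilibrium, but since T is unchanged, K itself is unchanged.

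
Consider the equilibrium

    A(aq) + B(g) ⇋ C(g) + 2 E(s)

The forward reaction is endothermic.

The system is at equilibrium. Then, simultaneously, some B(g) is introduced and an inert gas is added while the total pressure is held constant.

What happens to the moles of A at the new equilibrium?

decreases

Adding B (g), a reactant, drives the reaction to the right.
Adding inert gas at constant total pressure expands the volume, scaling every reacting partial pressure by the same factor. Δn_gas = 1 − 1 = 0, so Q is unchanged — no shift.
The net shift is to the right. A is a reactant, so its amount decreases.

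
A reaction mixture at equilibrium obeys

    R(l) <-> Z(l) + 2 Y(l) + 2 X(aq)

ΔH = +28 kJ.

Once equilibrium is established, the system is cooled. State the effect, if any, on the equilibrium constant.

decreases

K depends on temperature via the van 't Hoff relation. The forward reaction is endothermic, so lowering T decreases K.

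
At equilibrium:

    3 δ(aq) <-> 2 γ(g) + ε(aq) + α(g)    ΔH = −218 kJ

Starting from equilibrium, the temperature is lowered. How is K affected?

K depends on temperature via the van 't Hoff relation. The forward reaction is exothermic, so lowering T increases K.

increases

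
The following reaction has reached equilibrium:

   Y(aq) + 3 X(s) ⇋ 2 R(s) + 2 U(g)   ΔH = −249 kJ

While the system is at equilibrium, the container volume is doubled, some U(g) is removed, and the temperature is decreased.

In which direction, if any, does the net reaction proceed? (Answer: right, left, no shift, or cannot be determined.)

Gas moles: reactants 0, products 2 (Δn_gas = +2). Expansion shifts the system toward the side with more moles of gas — to the right.
Removing U (g), a product, drives the reaction to the right.
The forward reaction is exothermic. Lowering T favours the exothermic direction — shift to the right.
All effects act in the same direction — net shift to the right.

right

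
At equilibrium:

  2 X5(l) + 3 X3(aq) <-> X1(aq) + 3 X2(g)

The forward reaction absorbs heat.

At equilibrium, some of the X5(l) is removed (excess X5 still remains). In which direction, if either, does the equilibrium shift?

no shift

X5 is a pure liquid; its activity is 1 regardless of amount, so Q is unaffected — no shift from this change.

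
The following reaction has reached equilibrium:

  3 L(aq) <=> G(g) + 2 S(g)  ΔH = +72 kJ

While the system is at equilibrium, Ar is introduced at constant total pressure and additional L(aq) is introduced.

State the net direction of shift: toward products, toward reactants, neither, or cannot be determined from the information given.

right

Adding inert gas at constant total pressure expands the volume and lowers every reacting partial pressure. With Δn_gas = 3 − 0 = +3, Q moves away from K toward the side with fewer gas moles, so the system shifts toward the side with more gas moles — to the right.
Adding L (aq), a reactant, drives the reaction to the right.
All effects act in the same direction — net shift to the right.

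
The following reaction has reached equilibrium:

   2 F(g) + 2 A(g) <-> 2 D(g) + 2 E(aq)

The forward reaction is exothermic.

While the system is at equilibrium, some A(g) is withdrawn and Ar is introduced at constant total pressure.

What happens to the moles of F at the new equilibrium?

Removing A (g), a reactant, drives the reaction to the left.
Adding inert gas at constant total pressure expands the volume and lowers every reacting partial pressure. With Δn_gas = 2 − 4 = -2, Q moves away from K toward the side with fewer gas moles, so the system shifts toward the side with more gas moles — to the left.
The net shift is to the left. F is a reactant, so its amount increases.

increases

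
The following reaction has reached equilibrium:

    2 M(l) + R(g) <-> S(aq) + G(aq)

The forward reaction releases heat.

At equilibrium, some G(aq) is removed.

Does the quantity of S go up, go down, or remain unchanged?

increases

Removing G (aq), a product, drives the reaction to the right.
The net shift is to the right. S is a product, so its amount increases.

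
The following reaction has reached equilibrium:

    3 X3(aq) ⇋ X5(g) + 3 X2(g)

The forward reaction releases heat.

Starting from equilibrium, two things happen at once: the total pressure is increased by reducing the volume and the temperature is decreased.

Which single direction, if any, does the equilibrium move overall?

cannot be determined

Gas moles: reactants 0, products 4 (Δn_gas = +4). Compression shifts the system toward the side with fewer moles of gas — to the left.
The forward reaction is exothermic. Lowering T favours the exothermic direction — shift to the right.
The individual effects push in opposite directions; without quantitative information the net direction cannot be determined.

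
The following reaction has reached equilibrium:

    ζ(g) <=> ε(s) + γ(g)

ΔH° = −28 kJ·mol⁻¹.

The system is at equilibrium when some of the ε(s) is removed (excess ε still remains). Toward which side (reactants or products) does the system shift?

no shift

ε is a pure solid; its activity is 1 regardless of amount, so Q is unaffected — no shift from this change.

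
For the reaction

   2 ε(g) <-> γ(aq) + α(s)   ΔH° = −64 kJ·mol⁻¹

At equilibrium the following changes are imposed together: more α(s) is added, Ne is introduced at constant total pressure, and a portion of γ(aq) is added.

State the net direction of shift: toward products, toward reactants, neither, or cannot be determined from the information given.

α is a pure solid; its activity is 1 regardless of amount, so Q is unaffected — no shift from this change.
Adding inert gas at constant total pressure expands the volume and lowers every reacting partial pressure. With Δn_gas = 0 − 2 = -2, Q moves away from K toward the side with fewer gas moles, so the system shifts toward the side with more gas moles — to the left.
Adding γ (aq), a product, drives the reaction to the left.
Only the nonzero effect(s) matter; the net shift is to the left.

left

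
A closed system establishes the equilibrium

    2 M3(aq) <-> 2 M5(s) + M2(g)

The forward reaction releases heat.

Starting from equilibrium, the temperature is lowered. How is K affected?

K depends on temperature via the van 't Hoff relation. The forward reaction is exothermic, so lowering T increases K.

increases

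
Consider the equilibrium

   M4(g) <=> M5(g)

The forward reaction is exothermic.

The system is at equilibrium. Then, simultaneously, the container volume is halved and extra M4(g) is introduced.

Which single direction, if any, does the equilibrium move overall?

right

Gas moles: reactants 1, products 1. Δn_gas = 0, so a volume change leaves Q equal to K — no shift from this change.
Adding M4 (g), a reactant, drives the reaction to the right.
Only the nonzero effect(s) matter; the net shift is to the right.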